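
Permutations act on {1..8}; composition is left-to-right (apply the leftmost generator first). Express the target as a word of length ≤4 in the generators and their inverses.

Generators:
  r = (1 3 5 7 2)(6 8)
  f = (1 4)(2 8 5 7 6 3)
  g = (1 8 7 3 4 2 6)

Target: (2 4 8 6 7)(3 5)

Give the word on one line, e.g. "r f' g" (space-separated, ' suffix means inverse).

  after f': (1 4)(2 3 6 7 5 8)
  after r': (1 4 2)(3 8 7)(5 6)
  after f: (2 4 8 6 7)(3 5)

f' r' f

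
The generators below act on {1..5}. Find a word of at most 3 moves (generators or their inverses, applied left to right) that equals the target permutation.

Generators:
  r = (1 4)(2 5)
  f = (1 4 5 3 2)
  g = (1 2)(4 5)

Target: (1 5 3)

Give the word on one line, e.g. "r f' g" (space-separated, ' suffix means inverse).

  after f: (1 4 5 3 2)
  after g: (1 5 3)

f g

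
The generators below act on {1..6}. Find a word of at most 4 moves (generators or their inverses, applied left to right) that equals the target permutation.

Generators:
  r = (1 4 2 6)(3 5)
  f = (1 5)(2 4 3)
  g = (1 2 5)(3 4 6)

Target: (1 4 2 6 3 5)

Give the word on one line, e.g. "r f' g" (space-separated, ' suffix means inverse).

r' f g'

  after r': (1 6 2 4)(3 5)
  after f: (1 6 4 5 2 3)
  after g': (1 4 2 6 3 5)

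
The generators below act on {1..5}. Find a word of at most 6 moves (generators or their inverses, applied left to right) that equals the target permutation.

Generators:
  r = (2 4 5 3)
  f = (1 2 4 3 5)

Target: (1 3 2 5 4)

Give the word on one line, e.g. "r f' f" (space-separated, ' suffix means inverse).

  after r: (2 4 5 3)
  after f': (1 5 4 3)
  after r': (1 4 5 2 3)
  after f: (1 3 2 5 4)

r f' r' f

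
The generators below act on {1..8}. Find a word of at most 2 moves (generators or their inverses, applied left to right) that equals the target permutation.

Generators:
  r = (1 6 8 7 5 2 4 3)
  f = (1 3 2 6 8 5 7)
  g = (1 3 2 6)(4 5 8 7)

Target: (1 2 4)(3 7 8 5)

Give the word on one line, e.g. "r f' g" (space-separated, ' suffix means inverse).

r f'

  after r: (1 6 8 7 5 2 4 3)
  after f': (1 2 4)(3 7 8 5)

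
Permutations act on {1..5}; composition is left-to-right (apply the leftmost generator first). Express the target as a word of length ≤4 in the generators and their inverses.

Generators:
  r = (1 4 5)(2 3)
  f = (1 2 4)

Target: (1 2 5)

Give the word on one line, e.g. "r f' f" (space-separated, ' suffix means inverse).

  after f: (1 2 4)
  after r': (1 3 2)(4 5)
  after r': (1 2 5)

f r' r'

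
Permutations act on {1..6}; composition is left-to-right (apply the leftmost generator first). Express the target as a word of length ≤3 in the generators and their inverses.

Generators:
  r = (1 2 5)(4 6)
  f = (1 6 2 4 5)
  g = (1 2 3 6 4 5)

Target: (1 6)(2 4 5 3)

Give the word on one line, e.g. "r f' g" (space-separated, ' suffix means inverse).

  after r': (1 5 2)(4 6)
  after g: (3 6 5)
  after f: (1 6)(2 4 5 3)

r' g f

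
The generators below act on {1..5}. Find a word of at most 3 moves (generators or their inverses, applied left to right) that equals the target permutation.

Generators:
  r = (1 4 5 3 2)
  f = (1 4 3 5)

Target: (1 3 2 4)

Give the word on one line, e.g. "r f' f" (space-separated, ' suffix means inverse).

r' f r'

  after r': (1 2 3 5 4)
  after f: (1 2 5 3)
  after r': (1 3 2 4)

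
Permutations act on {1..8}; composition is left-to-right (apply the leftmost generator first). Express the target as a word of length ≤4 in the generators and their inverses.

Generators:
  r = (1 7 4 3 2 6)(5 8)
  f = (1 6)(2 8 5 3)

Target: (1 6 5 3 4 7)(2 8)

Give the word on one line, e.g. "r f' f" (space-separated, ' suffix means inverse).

  after r': (1 6 2 3 4 7)(5 8)
  after f': (2 5)(3 4 7 6)
  after f': (1 6 5 3 4 7)(2 8)

r' f' f'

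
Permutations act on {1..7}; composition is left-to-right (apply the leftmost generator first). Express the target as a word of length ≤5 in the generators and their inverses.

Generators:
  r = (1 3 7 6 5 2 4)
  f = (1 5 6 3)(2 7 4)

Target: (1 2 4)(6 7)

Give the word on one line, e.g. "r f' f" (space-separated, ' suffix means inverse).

  after f': (1 3 6 5)(2 4 7)
  after f': (1 6)(2 7 4)(3 5)
  after f': (1 5 6 3)
  after r: (1 2 4)(6 7)

f' f' f' r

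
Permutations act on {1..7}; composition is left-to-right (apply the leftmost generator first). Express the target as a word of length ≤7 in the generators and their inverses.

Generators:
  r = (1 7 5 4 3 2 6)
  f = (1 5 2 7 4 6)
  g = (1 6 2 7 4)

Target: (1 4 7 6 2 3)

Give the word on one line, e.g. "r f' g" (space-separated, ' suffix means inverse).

  after r': (1 6 2 3 4 5 7)
  after g': (2 3 7 4 5)
  after f': (1 6 4)(2 3)
  after g': (2 3 6 7)
  after g': (1 4 7 6 2 3)

r' g' f' g' g'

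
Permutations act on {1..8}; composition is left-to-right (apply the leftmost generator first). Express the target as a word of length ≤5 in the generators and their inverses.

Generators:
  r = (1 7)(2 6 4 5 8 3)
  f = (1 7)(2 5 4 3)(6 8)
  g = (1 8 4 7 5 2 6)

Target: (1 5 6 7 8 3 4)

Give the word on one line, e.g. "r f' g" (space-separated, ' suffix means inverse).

  after f': (1 7)(2 3 4 5)(6 8)
  after f': (2 4)(3 5)
  after r: (1 7)(2 5)(3 8)(4 6)
  after g: (1 5 6 7 8 3 4)

f' f' r g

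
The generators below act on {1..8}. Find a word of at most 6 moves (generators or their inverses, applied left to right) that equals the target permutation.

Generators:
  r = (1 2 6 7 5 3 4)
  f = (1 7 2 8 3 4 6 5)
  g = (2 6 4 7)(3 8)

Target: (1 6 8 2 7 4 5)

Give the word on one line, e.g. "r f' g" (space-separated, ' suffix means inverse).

g f' g' g' f'

  after g: (2 6 4 7)(3 8)
  after f': (1 5 6 3 2 4)
  after g': (1 5 2 6 8 3 7 4)
  after g': (1 5 7 6 3 4)
  after f': (1 6 8 2 7 4 5)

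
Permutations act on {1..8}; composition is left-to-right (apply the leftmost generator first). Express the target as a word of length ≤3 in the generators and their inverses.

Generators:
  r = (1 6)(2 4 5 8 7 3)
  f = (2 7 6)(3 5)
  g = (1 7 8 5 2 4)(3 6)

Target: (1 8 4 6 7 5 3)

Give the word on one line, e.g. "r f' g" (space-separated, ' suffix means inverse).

g r'

  after g: (1 7 8 5 2 4)(3 6)
  after r': (1 8 4 6 7 5 3)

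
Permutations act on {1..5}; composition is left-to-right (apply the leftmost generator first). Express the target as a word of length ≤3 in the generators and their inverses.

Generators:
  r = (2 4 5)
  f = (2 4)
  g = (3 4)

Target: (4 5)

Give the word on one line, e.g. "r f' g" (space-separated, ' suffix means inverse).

r f

  after r: (2 4 5)
  after f: (4 5)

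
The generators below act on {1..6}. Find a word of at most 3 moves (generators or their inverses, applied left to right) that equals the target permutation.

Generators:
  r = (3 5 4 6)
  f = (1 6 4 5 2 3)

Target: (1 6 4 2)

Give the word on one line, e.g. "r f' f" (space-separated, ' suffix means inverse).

  after f: (1 6 4 5 2 3)
  after r': (1 4 3)(2 6 5)
  after f': (1 6 4 2)

f r' f'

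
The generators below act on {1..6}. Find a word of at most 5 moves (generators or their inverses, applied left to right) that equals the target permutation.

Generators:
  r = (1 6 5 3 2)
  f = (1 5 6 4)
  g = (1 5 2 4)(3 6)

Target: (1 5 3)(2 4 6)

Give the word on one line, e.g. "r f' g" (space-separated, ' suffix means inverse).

r' r' g g r'

  after r': (1 2 3 5 6)
  after r': (1 3 6 2 5)
  after g: (1 6 4)
  after g: (1 3 6)(2 4 5)
  after r': (1 5 3)(2 4 6)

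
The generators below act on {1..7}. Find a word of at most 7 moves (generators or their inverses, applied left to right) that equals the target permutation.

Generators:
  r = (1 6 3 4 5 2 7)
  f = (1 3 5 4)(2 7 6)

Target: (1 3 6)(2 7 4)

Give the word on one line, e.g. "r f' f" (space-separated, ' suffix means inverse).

  after r: (1 6 3 4 5 2 7)
  after r: (1 3 5 7 6 4 2)
  after r: (1 4 7 3 2 6 5)
  after f: (3 7 5)(4 6)
  after f: (1 3 6)(2 7 4)

r r r f f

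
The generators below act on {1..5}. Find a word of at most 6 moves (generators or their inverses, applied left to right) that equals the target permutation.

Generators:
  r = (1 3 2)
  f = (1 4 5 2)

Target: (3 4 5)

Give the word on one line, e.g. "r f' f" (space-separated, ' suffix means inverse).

r f' r' f' r

  after r: (1 3 2)
  after f': (1 3 5 4)
  after r': (2 3 5 4)
  after f': (1 2 3 4 5)
  after r: (3 4 5)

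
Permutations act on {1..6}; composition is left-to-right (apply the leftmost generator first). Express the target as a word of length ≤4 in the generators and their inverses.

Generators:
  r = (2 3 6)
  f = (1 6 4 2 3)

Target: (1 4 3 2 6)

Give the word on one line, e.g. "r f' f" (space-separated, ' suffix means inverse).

  after r: (2 3 6)
  after f: (1 6 3 4 2)
  after f: (1 4 3 2 6)

r f f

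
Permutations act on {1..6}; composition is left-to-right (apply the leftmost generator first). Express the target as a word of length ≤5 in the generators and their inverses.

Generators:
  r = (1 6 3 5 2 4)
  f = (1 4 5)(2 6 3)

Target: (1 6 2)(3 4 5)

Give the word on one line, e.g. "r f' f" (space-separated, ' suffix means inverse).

  after r': (1 4 2 5 3 6)
  after f': (2 4 3)(5 6)
  after r: (1 6 2)(3 4 5)

r' f' r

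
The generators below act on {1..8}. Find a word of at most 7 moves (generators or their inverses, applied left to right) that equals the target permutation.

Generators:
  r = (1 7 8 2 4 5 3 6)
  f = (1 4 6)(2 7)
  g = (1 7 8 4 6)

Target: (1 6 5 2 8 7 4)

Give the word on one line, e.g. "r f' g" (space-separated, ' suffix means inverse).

  after f': (1 6 4)(2 7)
  after r: (2 8)(3 6 5)(4 7)
  after r: (1 7 5 6 3)(4 8)
  after g': (3 6)(4 7 5)
  after r': (1 6 5 2 8 7 4)

f' r r g' r'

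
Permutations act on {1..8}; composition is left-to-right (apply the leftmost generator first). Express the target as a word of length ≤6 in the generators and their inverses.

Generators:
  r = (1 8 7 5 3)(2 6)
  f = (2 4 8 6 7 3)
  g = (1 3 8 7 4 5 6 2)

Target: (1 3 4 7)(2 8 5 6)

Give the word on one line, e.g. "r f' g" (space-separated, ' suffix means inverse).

  after g': (1 2 6 5 4 7 8 3)
  after r': (1 6 7)(4 8 5)
  after f: (1 7)(2 4 6 3)(5 8)
  after f: (1 3 4 7)(2 8 5 6)

g' r' f f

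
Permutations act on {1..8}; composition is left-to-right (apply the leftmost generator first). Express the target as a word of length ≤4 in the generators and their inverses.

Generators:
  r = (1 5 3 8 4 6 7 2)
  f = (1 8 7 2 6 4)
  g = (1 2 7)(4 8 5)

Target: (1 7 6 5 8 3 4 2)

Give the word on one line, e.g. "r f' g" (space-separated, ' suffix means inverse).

  after f': (1 4 6 2 7 8)
  after r: (1 6)(3 8 5)(4 7)
  after r: (1 7 6 5 8 3 4 2)

f' r r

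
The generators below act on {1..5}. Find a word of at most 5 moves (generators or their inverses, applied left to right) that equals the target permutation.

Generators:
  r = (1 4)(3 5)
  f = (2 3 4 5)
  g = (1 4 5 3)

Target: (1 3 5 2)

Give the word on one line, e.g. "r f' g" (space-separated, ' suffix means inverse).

g f' r g

  after g: (1 4 5 3)
  after f': (1 3)(2 5)
  after r: (1 5 2 3 4)
  after g: (1 3 5 2)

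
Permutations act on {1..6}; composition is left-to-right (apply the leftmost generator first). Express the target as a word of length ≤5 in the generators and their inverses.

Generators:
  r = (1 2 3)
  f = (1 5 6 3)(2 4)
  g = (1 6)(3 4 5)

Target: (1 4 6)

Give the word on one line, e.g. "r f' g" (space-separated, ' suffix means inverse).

  after g: (1 6)(3 4 5)
  after r: (1 6 2 3 4 5)
  after f': (1 5 3 2 6 4)
  after g': (1 4 6 3 2)
  after r: (1 4 6)

g r f' g' r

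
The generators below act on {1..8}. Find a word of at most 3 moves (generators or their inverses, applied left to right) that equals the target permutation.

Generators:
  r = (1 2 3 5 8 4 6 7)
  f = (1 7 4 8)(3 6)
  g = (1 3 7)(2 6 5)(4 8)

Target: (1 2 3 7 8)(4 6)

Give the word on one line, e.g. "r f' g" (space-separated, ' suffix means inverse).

r' r' g'

  after r': (1 7 6 4 8 5 3 2)
  after r': (1 6 8 3)(2 7 4 5)
  after g': (1 2 3 7 8)(4 6)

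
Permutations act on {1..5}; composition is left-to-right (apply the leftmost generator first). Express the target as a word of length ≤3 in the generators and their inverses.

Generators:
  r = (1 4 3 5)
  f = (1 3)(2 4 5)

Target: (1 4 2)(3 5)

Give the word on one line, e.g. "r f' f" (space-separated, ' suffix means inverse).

f f r

  after f: (1 3)(2 4 5)
  after f: (2 5 4)
  after r: (1 4 2)(3 5)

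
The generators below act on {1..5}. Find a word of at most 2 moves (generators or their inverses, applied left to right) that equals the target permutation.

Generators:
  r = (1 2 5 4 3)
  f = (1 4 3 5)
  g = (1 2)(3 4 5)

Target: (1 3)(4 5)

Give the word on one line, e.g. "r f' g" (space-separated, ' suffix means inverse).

  after f': (1 5 3 4)
  after f': (1 3)(4 5)

f' f'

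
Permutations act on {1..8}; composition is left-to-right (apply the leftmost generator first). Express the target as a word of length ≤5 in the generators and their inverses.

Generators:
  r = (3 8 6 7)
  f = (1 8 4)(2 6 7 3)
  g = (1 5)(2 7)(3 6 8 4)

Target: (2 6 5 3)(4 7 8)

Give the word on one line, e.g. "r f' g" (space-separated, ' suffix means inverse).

r' g f r g'

  after r': (3 7 6 8)
  after g: (1 5)(2 7 8 6 4 3)
  after f: (1 5 8 7 4 2 3 6)
  after r: (1 5 6)(2 8 3 7 4)
  after g': (2 6 5 3)(4 7 8)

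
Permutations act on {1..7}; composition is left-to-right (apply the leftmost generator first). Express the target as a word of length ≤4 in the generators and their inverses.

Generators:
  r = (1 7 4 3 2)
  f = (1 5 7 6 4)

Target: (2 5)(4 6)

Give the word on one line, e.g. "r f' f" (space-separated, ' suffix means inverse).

  after f: (1 5 7 6 4)
  after r: (1 5 4 7 6 3 2)
  after f: (1 7 4 6 3 2 5)
  after r': (2 5)(4 6)

f r f r'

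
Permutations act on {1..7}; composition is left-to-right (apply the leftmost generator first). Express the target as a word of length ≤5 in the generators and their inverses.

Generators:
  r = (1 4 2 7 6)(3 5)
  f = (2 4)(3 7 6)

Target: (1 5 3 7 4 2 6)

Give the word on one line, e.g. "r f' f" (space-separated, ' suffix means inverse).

  after r': (1 6 7 2 4)(3 5)
  after f: (1 3 5 7 4)
  after r: (1 5 6)(2 7)
  after f: (1 5 3 7 4 2 6)

r' f r f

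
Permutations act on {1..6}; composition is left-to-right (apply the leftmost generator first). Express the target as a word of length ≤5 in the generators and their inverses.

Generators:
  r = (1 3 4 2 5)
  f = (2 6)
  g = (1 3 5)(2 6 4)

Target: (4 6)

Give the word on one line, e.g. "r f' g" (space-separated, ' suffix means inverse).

f' g f g' f

  after f': (2 6)
  after g: (1 3 5)(2 4)
  after f: (1 3 5)(2 4 6)
  after g': (2 6 4)
  after f: (4 6)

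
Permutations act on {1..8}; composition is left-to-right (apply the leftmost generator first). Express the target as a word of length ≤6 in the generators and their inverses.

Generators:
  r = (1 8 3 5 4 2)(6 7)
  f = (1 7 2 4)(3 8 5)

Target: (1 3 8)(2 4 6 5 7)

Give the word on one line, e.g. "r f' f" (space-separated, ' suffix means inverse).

r f' r f

  after r: (1 8 3 5 4 2)(6 7)
  after f': (1 3 8 5 2 4 7 6)
  after r: (1 5)(4 6 8)
  after f: (1 3 8)(2 4 6 5 7)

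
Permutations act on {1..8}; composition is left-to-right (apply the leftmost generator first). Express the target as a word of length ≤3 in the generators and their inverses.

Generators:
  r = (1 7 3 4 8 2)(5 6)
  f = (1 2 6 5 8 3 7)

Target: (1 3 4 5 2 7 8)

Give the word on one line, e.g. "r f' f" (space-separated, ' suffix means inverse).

  after r: (1 7 3 4 8 2)(5 6)
  after f': (1 3 4 5 2 7 8)

r f'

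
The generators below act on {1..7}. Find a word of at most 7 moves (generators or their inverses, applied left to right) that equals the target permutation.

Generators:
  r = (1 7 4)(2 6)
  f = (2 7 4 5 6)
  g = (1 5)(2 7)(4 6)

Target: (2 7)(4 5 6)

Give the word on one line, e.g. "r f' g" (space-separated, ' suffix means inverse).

g' f g r f

  after g': (1 5)(2 7)(4 6)
  after f: (1 6 5)(2 4)
  after g: (1 4 7 2 6)
  after r: (6 7)
  after f: (2 7)(4 5 6)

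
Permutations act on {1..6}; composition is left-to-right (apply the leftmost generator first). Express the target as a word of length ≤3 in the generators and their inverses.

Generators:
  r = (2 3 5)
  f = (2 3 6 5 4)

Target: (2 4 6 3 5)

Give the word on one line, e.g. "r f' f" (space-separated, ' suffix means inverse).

f r f

  after f: (2 3 6 5 4)
  after r: (2 5 4 3 6)
  after f: (2 4 6 3 5)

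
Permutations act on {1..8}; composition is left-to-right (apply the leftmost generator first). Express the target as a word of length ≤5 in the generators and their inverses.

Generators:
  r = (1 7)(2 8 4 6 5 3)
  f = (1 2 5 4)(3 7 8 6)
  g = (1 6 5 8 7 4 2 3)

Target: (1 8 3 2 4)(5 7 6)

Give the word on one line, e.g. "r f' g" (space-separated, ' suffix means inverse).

  after g': (1 3 2 4 7 8 5 6)
  after f: (1 7 6 2)(3 5)(4 8)
  after g: (1 4 7 5)(2 6 3 8)
  after r': (1 8 3 2 4)(5 7 6)

g' f g r'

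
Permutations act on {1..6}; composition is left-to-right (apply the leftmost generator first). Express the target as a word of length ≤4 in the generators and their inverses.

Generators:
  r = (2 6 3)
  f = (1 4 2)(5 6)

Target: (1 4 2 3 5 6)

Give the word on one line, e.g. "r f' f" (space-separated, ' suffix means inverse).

  after r': (2 3 6)
  after f: (1 4 2 3 5 6)

r' f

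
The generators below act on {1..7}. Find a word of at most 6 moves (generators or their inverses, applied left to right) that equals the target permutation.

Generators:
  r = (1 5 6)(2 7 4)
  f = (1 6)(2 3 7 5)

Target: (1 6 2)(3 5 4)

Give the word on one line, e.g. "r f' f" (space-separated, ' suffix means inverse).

f f r' f' r'

  after f: (1 6)(2 3 7 5)
  after f: (2 7)(3 5)
  after r': (1 6 5 3)(4 7)
  after f': (2 5)(3 6 7 4)
  after r': (1 6 2)(3 5 4)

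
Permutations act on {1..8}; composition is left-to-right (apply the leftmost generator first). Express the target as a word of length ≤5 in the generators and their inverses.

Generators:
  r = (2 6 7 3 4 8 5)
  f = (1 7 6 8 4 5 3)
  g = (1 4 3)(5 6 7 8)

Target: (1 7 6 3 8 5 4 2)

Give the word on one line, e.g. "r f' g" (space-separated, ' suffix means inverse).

f r' f' g' r

  after f: (1 7 6 8 4 5 3)
  after r': (1 6 4 8 3)(2 5 7)
  after f': (1 7 2 4 6 8 5)
  after g': (1 6 7 2)(3 4 5)
  after r: (1 7 6 3 8 5 4 2)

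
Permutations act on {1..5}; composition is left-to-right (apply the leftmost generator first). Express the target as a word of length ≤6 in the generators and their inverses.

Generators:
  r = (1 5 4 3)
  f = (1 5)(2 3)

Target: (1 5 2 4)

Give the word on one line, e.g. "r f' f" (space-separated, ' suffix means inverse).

  after r: (1 5 4 3)
  after f': (2 3 5 4)
  after r: (1 5 3 4 2)
  after f: (2 5)(3 4)
  after r: (1 5 2 4)

r f' r f r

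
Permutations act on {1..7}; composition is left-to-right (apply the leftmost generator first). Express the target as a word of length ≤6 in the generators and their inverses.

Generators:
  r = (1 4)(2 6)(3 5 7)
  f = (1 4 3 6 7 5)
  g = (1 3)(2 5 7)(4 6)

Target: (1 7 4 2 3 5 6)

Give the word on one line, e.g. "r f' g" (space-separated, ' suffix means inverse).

r' r' g r'

  after r': (1 4)(2 6)(3 7 5)
  after r': (3 5 7)
  after g: (1 3 7)(2 5)(4 6)
  after r': (1 7 4 2 3 5 6)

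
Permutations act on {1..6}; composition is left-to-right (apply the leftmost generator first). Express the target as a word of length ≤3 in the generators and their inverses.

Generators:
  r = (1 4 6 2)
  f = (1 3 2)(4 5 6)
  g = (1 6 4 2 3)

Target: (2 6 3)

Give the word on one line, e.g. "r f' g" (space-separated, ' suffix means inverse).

r r g'

  after r: (1 4 6 2)
  after r: (1 6)(2 4)
  after g': (2 6 3)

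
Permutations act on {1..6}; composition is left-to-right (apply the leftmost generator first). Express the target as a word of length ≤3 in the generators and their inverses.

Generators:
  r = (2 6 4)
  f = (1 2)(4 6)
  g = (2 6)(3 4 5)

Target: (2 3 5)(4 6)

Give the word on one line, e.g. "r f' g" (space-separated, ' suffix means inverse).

  after r': (2 4 6)
  after g': (2 3 5 4)
  after r: (2 3 5)(4 6)

r' g' r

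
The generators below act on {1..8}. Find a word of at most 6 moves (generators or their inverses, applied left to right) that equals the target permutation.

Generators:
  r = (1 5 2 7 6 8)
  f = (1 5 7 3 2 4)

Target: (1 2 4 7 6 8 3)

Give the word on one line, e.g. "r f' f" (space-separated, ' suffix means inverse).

  after r: (1 5 2 7 6 8)
  after f': (2 5 3 7 6 8 4)
  after f': (1 4 3 5 7 6 8 2)
  after f': (1 2 4 7 6 8 3)

r f' f' f'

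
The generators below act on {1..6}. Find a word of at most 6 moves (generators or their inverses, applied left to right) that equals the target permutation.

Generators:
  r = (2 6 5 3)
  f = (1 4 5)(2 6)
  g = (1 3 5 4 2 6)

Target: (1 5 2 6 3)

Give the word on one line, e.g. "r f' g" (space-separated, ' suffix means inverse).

  after f': (1 5 4)(2 6)
  after g: (1 4 3 5 2)
  after r: (1 4 2)(5 6)
  after g': (1 5 2 6 3)

f' g r g'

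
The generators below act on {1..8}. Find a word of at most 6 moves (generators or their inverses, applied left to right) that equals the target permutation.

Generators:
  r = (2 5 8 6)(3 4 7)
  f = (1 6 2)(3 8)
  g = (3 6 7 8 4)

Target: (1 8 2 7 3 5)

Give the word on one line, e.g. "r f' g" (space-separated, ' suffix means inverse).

f' r' g' f

  after f': (1 2 6)(3 8)
  after r': (1 6)(2 8 7 4 3 5)
  after g': (1 3 5 2 7 8 6)
  after f: (1 8 2 7 3 5)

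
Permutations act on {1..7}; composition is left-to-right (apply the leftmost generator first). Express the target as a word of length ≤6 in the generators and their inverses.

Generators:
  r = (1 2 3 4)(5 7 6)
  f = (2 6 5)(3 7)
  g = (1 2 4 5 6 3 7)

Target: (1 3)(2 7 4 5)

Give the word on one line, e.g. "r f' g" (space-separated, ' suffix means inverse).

r f f g' r'

  after r: (1 2 3 4)(5 7 6)
  after f: (1 6 2 7 5 3 4)
  after f: (1 5 7 2 3 4)
  after g': (1 4 7)(2 6 5 3)
  after r': (1 3)(2 7 4 5)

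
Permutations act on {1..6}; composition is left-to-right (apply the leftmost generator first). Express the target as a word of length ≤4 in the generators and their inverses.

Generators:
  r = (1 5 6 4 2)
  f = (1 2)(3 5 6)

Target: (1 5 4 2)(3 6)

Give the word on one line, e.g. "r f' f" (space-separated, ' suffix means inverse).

  after f': (1 2)(3 6 5)
  after f': (3 5 6)
  after r: (1 5 4 2)(3 6)

f' f' r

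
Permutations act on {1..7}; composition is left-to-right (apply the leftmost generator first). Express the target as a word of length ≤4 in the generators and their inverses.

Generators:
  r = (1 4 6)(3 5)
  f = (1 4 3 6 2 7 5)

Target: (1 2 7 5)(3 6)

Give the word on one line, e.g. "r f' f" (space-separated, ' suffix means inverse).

r r f

  after r: (1 4 6)(3 5)
  after r: (1 6 4)
  after f: (1 2 7 5)(3 6)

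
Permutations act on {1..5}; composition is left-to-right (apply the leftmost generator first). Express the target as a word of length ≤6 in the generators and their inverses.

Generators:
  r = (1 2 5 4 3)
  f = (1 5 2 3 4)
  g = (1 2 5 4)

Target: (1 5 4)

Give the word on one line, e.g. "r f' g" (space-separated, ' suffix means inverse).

f' g' r' g

  after f': (1 4 3 2 5)
  after g': (1 5 4 3)
  after r': (1 2)
  after g: (1 5 4)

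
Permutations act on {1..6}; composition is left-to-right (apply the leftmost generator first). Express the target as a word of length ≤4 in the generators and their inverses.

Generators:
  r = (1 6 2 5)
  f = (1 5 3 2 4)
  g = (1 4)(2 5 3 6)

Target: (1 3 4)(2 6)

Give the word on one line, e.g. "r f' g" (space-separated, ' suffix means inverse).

f f r

  after f: (1 5 3 2 4)
  after f: (1 3 4 5 2)
  after r: (1 3 4)(2 6)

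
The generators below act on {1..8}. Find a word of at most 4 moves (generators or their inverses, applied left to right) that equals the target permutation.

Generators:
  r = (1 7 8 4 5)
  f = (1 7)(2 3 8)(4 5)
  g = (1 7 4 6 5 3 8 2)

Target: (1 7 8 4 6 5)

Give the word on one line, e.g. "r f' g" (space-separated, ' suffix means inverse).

  after f': (1 7)(2 8 3)(4 5)
  after g': (2 3 8 5 7)(4 6)
  after f': (1 7 8 4 6 5)

f' g' f'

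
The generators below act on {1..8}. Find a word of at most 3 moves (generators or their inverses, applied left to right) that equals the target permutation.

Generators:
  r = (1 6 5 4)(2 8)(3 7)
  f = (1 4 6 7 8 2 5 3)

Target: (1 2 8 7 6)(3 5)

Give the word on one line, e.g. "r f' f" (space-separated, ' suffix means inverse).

r r f'

  after r: (1 6 5 4)(2 8)(3 7)
  after r: (1 5)(4 6)
  after f': (1 2 8 7 6)(3 5)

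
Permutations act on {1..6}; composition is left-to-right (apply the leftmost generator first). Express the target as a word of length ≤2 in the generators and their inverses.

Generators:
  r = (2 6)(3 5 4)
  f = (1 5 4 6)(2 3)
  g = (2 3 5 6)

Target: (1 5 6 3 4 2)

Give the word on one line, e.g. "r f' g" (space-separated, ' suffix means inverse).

r f

  after r: (2 6)(3 5 4)
  after f: (1 5 6 3 4 2)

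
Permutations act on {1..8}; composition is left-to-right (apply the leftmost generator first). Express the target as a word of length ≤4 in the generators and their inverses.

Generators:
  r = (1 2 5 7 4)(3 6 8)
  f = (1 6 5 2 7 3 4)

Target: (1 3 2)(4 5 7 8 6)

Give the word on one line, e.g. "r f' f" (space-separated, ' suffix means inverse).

  after f: (1 6 5 2 7 3 4)
  after r: (1 8 3)(2 4)(6 7)
  after r: (1 3 2)(4 5 7 8 6)

f r r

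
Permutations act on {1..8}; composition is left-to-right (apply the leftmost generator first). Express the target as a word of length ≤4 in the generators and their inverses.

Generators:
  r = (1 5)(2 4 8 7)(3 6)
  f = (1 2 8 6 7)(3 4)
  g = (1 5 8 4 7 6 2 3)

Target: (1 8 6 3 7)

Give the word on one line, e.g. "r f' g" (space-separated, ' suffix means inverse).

f' f' g' r'

  after f': (1 7 6 8 2)(3 4)
  after f': (1 6 2 7 8)
  after g': (1 7 5)(2 4 8 3)
  after r': (1 8 6 3 7)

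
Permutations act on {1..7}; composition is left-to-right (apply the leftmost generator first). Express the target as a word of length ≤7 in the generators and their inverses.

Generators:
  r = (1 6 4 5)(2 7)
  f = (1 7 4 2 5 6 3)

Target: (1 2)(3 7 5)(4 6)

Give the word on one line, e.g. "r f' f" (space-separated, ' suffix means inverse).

r' f' f' f' r'

  after r': (1 5 4 6)(2 7)
  after f': (1 2)(3 6)(4 5 7)
  after f': (1 4 2 3 5)
  after f': (1 7)(2 6 5 3)
  after r': (1 2)(3 7 5)(4 6)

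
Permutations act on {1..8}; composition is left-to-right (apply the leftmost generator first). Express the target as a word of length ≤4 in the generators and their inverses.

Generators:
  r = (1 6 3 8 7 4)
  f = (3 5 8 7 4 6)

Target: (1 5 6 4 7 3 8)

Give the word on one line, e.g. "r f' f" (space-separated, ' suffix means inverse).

  after f: (3 5 8 7 4 6)
  after r: (1 6 8 4 3 5 7)
  after r: (1 3 5 4 8)(6 7)
  after f: (1 5 6 4 7 3 8)

f r r f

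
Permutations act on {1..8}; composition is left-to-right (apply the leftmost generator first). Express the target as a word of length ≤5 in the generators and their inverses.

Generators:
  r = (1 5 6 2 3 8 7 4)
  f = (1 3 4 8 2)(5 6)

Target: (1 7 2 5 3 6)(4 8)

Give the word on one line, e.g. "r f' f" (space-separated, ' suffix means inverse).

f r f' r'

  after f: (1 3 4 8 2)(5 6)
  after r: (1 8 3)(2 5)(4 7)
  after f': (1 4 7 3 2 6 5 8)
  after r': (1 7 2 5 3 6)(4 8)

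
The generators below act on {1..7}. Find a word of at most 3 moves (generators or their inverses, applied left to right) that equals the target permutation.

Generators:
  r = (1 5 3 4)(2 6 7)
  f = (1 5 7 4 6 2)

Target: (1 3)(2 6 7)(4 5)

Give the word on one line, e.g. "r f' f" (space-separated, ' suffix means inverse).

  after r': (1 4 3 5)(2 7 6)
  after r': (1 3)(2 6 7)(4 5)

r' r'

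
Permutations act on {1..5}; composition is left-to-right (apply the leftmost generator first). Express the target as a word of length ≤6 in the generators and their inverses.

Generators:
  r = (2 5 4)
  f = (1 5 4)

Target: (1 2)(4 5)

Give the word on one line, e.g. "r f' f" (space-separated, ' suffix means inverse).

  after r': (2 4 5)
  after f': (1 4)(2 5)
  after r: (1 2 4)
  after f': (1 2 5)
  after f': (1 2)(4 5)

r' f' r f' f'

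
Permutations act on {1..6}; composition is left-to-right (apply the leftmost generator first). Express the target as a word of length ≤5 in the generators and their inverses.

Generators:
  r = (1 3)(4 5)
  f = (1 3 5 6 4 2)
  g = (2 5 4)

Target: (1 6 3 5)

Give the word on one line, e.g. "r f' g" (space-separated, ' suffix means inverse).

  after g: (2 5 4)
  after f: (1 3 5 2 6 4)
  after f: (1 5)(2 4 3 6)
  after f: (1 6)(3 4 5)
  after r: (1 6 3 5)

g f f f r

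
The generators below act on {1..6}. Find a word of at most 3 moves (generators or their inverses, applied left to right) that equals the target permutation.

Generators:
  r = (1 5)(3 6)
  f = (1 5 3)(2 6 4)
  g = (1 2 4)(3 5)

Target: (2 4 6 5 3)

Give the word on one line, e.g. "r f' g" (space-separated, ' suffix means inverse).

  after r': (1 5)(3 6)
  after f: (1 3 4 2 6)
  after f: (2 4 6 5 3)

r' f f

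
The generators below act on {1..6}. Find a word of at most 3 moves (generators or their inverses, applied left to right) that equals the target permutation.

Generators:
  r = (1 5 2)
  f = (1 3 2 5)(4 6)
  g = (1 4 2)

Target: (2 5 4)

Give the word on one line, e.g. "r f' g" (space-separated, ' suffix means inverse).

  after r': (1 2 5)
  after g: (2 5 4)

r' g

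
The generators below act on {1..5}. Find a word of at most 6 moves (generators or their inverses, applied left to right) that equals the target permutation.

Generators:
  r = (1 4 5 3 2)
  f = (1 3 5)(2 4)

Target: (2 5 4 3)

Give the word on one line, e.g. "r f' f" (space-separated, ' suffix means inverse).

f' f' r' f

  after f': (1 5 3)(2 4)
  after f': (1 3 5)
  after r': (1 5 2 3 4)
  after f: (2 5 4 3)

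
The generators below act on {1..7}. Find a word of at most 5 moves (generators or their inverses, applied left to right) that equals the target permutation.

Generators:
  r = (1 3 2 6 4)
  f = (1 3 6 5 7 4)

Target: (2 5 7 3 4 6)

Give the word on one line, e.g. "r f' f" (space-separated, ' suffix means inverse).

  after r: (1 3 2 6 4)
  after f: (1 6)(2 5 7 4 3)
  after r: (1 4 2 5 7)(3 6)
  after r: (2 5 7 3 4 6)

r f r r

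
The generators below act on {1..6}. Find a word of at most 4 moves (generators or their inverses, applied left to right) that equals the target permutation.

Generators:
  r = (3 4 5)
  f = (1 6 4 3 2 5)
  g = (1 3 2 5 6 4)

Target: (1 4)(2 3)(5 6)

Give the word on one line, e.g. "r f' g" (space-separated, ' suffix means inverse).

  after g: (1 3 2 5 6 4)
  after r: (1 4)(2 3)(5 6)

g r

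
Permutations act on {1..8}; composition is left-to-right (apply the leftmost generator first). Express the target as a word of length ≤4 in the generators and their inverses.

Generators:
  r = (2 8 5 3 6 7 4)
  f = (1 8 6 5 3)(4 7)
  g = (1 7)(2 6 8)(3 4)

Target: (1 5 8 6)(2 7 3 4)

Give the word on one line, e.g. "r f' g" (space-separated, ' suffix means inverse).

  after r': (2 4 7 6 3 5 8)
  after f': (1 3 6 5)(2 7 8)
  after r: (1 6 3 7 5)(2 4)
  after f: (1 5 8 6)(2 7 3 4)

r' f' r f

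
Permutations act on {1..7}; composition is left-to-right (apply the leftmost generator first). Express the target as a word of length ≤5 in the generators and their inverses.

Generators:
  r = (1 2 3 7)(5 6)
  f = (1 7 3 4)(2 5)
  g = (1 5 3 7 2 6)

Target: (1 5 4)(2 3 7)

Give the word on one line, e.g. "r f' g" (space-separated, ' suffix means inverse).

g g r' f

  after g: (1 5 3 7 2 6)
  after g: (1 3 2)(5 7 6)
  after r': (1 2 7 5 3)
  after f: (1 5 4)(2 3 7)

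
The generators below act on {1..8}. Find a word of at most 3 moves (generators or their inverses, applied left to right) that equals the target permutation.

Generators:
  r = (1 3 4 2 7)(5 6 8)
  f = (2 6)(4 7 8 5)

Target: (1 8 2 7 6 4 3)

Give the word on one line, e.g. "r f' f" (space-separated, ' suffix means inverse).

r' f

  after r': (1 7 2 4 3)(5 8 6)
  after f: (1 8 2 7 6 4 3)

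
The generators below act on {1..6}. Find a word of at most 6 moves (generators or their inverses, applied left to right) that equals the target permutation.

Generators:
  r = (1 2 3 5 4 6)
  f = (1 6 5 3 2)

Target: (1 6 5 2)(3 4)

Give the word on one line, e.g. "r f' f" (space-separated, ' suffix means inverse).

r f' r' f f

  after r: (1 2 3 5 4 6)
  after f': (1 3 6 2 5 4)
  after r': (1 2 3 4 6)
  after f: (3 4 5)
  after f: (1 6 5 2)(3 4)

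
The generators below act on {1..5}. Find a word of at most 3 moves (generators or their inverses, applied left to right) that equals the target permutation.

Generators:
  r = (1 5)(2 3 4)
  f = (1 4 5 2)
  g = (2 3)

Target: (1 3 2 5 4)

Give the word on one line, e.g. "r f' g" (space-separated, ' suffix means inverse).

f' g'

  after f': (1 2 5 4)
  after g': (1 3 2 5 4)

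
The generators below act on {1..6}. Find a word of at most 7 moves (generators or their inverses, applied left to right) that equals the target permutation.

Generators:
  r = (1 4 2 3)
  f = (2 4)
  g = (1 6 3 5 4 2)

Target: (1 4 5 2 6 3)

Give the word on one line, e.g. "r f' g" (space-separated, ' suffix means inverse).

  after r': (1 3 2 4)
  after f: (1 3 4)
  after r: (2 3)
  after g': (1 2 6)(3 4 5)
  after r': (1 4 5 2 6 3)

r' f r g' r'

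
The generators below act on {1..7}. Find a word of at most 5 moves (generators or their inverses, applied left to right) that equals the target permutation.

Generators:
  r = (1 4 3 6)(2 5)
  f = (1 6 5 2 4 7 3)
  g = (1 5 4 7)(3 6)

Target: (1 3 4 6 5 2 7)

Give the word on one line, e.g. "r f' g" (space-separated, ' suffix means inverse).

f r f g'

  after f: (1 6 5 2 4 7 3)
  after r: (2 3 4 7 6)
  after f: (1 6 4 3 7 5 2)
  after g': (1 3 4 6 5 2 7)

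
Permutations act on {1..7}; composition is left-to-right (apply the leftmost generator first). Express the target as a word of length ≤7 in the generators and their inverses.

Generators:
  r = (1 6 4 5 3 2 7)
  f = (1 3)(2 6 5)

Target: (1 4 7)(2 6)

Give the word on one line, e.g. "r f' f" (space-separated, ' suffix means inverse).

  after f: (1 3)(2 6 5)
  after r': (1 5 3 7 2)(4 6)
  after f': (1 6 4 2 3 7 5)
  after r: (1 4 7 3)(5 6)
  after f: (1 4 7)(2 6)

f r' f' r f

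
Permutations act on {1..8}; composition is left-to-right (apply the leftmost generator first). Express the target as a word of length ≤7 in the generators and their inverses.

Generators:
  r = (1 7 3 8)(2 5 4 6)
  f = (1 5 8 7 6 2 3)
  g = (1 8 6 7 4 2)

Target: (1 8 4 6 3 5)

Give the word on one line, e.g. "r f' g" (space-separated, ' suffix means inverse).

  after g': (1 2 4 7 6 8)
  after f': (1 6 5)(2 4 8 3)
  after f': (1 7 8 2 4 5 3 6)
  after r': (2 5 7 3 4)(6 8)
  after r': (1 8 4 6 3 5)

g' f' f' r' r'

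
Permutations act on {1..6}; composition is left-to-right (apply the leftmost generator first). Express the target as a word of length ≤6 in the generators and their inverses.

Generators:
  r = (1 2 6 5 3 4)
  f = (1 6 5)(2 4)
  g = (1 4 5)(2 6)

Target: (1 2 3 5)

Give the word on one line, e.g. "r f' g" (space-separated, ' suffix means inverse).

r r r f' g

  after r: (1 2 6 5 3 4)
  after r: (1 6 3)(2 5 4)
  after r: (1 5)(2 3)(4 6)
  after f': (1 6 2 3 4)
  after g: (1 2 3 5)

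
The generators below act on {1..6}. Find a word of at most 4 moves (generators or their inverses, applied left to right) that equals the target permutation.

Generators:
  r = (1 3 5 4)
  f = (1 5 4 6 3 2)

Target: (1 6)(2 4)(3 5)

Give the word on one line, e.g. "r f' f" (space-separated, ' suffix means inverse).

f' f' f'

  after f': (1 2 3 6 4 5)
  after f': (1 3 4)(2 6 5)
  after f': (1 6)(2 4)(3 5)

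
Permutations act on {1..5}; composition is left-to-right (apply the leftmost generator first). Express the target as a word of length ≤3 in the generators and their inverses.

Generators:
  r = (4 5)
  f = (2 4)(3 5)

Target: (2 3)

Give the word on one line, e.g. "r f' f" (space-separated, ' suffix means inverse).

  after f: (2 4)(3 5)
  after r': (2 5 3 4)
  after f: (2 3)

f r' f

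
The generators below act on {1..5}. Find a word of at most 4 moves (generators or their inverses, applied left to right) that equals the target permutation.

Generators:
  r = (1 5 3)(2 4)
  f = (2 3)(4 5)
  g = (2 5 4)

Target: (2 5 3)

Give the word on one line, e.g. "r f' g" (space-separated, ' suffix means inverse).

  after g': (2 4 5)
  after f: (2 5 3)

g' f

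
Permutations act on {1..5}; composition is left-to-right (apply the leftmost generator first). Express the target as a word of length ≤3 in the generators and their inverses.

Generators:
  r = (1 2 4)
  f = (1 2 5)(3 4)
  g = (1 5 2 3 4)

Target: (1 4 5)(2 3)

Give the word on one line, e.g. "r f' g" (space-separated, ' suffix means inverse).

  after r: (1 2 4)
  after f': (2 3 4 5)
  after r': (1 4 5)(2 3)

r f' r'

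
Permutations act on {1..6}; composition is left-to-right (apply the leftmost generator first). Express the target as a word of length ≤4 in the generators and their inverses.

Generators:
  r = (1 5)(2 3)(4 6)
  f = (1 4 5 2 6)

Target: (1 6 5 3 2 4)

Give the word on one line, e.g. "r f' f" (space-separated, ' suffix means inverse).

  after f: (1 4 5 2 6)
  after r': (1 6 5 3 2 4)
  after r': (1 4 5 2 6)
  after r': (1 6 5 3 2 4)

f r' r' r'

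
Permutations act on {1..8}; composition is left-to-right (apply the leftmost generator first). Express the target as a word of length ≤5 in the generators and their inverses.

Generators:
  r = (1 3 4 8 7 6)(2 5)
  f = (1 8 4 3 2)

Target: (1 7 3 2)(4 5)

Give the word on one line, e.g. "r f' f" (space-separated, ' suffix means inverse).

f r' f' r

  after f: (1 8 4 3 2)
  after r': (1 4)(2 6 7 8 3 5)
  after f': (1 8 4 2 6 7)(3 5)
  after r: (1 7 3 2)(4 5)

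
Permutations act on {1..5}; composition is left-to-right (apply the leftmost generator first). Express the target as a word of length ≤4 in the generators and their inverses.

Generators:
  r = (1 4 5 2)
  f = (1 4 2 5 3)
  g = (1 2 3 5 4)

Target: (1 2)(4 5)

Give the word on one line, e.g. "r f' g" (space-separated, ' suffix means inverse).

  after g': (1 4 5 3 2)
  after g': (1 5 2 4 3)
  after f': (1 2)(4 5)

g' g' f'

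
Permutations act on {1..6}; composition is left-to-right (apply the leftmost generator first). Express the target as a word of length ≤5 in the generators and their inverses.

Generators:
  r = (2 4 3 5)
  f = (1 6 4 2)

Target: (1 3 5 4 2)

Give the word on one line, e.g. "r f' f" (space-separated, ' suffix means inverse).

f f r f'

  after f: (1 6 4 2)
  after f: (1 4)(2 6)
  after r: (1 3 5 2 6 4)
  after f': (1 3 5 4 2)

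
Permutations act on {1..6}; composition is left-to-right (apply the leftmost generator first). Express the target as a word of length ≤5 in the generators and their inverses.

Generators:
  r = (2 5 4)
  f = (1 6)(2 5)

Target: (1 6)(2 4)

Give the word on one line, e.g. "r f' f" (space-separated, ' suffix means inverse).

  after r': (2 4 5)
  after r': (2 5 4)
  after f': (1 6)(4 5)
  after r': (1 6)(2 4)

r' r' f' r'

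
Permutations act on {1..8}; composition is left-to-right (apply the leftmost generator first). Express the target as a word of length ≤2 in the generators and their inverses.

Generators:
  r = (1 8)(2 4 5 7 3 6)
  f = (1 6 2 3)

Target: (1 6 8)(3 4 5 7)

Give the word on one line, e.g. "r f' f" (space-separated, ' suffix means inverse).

f' r

  after f': (1 3 2 6)
  after r: (1 6 8)(3 4 5 7)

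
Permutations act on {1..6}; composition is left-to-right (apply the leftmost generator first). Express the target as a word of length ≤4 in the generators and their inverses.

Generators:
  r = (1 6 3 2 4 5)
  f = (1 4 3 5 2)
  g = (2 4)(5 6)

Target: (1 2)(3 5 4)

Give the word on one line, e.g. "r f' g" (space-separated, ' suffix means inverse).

  after r': (1 5 4 2 3 6)
  after f': (1 3 6 2 4 5)
  after f': (1 4 3 6 5 2)
  after g': (1 2)(3 5 4)

r' f' f' g'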